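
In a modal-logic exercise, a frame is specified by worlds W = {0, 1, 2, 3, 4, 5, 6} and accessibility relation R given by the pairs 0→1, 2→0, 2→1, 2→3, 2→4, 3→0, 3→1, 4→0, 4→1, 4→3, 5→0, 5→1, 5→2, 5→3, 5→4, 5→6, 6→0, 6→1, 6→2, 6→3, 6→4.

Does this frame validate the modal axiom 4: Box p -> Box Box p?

Yes

By correspondence theory, 4 is valid on a frame iff R is transitive.
Transitive: yes — every two-step R-path is closed by a direct edge.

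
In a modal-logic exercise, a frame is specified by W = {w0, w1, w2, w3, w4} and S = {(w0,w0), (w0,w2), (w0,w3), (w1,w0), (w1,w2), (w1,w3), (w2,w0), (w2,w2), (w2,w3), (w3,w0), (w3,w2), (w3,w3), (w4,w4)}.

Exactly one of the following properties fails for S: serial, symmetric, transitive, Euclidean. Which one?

symmetric

Serial: yes — every world has a successor (e.g. w0 S w0).
Symmetric: no — w1 S w0 but not w0 S w1.
Transitive: yes — every two-step S-path is closed by a direct edge.
Euclidean: yes — any two successors of a common world are S-related.
Only symmetric fails.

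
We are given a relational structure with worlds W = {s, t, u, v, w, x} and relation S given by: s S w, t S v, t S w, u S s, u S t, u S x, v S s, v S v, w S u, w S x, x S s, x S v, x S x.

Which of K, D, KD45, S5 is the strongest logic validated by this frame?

Serial (axiom D): yes — every world has a successor (e.g. s S w).
Euclidean (axiom 5): no — t S v and t S w, but not v S w.
Transitive (axiom 4): no — s S w and w S u, but not s S u.
Reflexive (axiom T): no — s is not related to itself.
So F validates K, D; KD45 would additionally require S to be Euclidean and transitive. The strongest is D.

D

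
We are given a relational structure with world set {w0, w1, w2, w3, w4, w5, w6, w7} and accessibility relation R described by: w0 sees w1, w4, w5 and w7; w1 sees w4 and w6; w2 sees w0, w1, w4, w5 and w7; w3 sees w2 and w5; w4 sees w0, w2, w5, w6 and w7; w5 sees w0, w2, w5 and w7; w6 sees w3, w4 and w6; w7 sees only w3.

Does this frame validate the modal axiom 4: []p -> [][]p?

No

The schema 4 characterises exactly the transitive frames.
Transitive: no — w0 R w1 and w1 R w6, but not w0 R w6.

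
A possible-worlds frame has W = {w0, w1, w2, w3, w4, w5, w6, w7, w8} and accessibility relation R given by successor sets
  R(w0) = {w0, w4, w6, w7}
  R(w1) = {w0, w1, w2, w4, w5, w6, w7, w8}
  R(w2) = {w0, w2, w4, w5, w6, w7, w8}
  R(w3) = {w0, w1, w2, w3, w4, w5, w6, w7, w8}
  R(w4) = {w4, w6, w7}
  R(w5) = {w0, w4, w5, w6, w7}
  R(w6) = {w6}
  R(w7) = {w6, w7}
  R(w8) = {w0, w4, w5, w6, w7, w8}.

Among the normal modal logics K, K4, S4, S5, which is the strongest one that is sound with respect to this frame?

Transitive (axiom 4): yes — every two-step R-path is closed by a direct edge.
Reflexive (axiom T): yes — every world is R-related to itself.
Euclidean (axiom 5): no — w0 R w6 and w0 R w4, but not w6 R w4.
So F validates K, K4, S4; S5 would additionally require R to be Euclidean. The strongest is S4.

S4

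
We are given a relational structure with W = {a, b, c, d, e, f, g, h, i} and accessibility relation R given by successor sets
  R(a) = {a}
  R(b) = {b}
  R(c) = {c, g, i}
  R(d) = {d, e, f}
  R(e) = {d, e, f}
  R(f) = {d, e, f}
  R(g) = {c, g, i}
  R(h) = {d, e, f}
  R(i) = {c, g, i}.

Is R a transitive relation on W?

Yes

Transitive: yes — every two-step R-path is closed by a direct edge.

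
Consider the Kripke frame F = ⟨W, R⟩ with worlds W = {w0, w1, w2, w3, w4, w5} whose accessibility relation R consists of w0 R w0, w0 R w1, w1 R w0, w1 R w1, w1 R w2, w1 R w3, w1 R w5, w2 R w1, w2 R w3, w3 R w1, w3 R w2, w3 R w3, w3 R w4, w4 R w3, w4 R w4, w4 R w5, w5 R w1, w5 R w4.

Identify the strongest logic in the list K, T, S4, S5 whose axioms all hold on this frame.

K

Reflexive (axiom T): no — w2 is not related to itself.
Transitive (axiom 4): no — w0 R w1 and w1 R w2, but not w0 R w2.
Euclidean (axiom 5): no — w1 R w0 and w1 R w2, but not w0 R w2.
So F validates K; T would additionally require R to be reflexive. The strongest is K.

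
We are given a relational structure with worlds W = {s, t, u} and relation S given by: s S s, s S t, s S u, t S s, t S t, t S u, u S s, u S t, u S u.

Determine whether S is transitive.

Yes

Transitive: yes — every two-step S-path is closed by a direct edge.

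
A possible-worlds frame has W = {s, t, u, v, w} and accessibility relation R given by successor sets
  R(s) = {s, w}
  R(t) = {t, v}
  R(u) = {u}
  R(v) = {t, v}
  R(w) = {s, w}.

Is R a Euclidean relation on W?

Euclidean: yes — any two successors of a common world are R-related.

Yes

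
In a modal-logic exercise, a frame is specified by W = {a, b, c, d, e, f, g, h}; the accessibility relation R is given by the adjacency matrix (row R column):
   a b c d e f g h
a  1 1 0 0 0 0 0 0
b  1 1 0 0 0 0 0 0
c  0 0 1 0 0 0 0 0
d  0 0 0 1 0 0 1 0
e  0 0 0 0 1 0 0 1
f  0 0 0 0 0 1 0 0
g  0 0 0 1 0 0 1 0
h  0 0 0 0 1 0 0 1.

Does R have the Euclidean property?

Yes

Euclidean: yes — any two successors of a common world are R-related.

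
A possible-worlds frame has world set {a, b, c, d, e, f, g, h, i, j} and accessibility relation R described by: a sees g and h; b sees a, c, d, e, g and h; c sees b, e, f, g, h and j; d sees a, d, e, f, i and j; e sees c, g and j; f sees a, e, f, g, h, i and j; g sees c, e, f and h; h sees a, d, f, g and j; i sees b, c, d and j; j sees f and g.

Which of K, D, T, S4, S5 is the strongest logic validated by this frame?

Serial (axiom D): yes — every world has a successor (e.g. a R g).
Reflexive (axiom T): no — a is not related to itself.
Transitive (axiom 4): no — a R g and g R c, but not a R c.
Euclidean (axiom 5): no — b R a and b R c, but not a R c.
So F validates K, D; T would additionally require R to be reflexive. The strongest is D.

D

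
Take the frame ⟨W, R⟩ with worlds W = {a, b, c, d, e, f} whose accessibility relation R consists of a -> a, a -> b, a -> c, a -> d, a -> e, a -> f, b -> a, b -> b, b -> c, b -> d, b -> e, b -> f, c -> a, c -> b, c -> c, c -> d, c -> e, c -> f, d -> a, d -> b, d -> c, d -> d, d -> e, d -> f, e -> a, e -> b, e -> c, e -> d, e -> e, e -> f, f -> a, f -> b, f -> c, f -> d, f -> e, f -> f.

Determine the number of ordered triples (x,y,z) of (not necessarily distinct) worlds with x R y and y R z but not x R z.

R is transitive; there are no such tuples.

0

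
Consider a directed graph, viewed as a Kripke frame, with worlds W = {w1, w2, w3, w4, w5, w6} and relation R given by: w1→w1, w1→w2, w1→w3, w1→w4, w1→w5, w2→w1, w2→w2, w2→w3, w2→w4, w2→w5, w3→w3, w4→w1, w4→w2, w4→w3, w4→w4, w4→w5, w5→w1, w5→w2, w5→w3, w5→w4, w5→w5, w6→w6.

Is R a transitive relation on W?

Transitive: yes — every two-step R-path is closed by a direct edge.

Yes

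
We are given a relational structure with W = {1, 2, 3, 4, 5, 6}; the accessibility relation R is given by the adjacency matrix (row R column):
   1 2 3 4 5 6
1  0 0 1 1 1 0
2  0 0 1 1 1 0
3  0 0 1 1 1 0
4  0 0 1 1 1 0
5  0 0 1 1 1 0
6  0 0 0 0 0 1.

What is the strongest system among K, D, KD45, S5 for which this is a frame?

KD45

Serial (axiom D): yes — every world has a successor (e.g. 1 R 3).
Euclidean (axiom 5): yes — any two successors of a common world are R-related.
Transitive (axiom 4): yes — every two-step R-path is closed by a direct edge.
Reflexive (axiom T): no — 1 is not related to itself.
So F validates K, D, KD45; S5 would additionally require R to be reflexive. The strongest is KD45.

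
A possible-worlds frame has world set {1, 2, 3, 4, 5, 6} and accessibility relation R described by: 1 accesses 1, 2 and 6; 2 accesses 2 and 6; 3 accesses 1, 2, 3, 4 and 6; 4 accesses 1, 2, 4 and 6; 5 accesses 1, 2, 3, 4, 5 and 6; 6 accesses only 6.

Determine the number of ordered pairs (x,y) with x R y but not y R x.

Enumerating: (1,2), (1,6), (2,6), (3,1), (3,2), (3,4), (3,6), (4,1), (4,2), (4,6), (5,1), (5,2), (5,3), (5,4), (5,6).

15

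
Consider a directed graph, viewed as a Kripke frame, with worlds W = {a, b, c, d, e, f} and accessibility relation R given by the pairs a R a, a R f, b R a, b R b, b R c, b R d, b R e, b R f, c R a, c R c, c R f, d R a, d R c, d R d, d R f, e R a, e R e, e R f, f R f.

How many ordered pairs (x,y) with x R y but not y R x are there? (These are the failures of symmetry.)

13

Enumerating: (a,f), (b,a), (b,c), (b,d), (b,e), (b,f), (c,a), (c,f), (d,a), (d,c), (d,f), (e,a), (e,f).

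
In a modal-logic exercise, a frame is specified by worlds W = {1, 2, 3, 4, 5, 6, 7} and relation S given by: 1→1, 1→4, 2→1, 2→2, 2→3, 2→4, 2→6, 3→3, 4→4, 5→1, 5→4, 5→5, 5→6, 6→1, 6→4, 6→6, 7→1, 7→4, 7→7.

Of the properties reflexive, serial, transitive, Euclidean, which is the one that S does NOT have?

Euclidean

Reflexive: yes — every world is S-related to itself.
Serial: yes — every world has a successor (e.g. 1 S 1).
Transitive: yes — every two-step S-path is closed by a direct edge.
Euclidean: no — 2 S 1 and 2 S 3, but not 1 S 3.
Only Euclidean fails.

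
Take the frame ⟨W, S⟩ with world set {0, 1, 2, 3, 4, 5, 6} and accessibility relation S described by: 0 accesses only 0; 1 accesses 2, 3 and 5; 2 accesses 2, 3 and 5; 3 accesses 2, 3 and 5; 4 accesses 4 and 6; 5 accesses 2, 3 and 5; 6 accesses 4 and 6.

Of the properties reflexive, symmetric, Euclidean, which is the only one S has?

Reflexive: no — 1 is not related to itself.
Symmetric: no — 1 S 2 but not 2 S 1.
Euclidean: yes — any two successors of a common world are S-related.
Only Euclidean holds.

Euclidean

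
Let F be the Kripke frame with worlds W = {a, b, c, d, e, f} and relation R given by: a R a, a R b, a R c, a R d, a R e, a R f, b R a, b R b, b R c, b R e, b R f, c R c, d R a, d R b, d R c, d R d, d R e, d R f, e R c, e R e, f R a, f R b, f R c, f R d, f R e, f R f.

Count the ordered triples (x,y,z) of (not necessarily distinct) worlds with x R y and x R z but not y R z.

Enumerating: (a,b,d), (a,c,a), (a,c,b), (a,c,d), (a,c,e), (a,c,f), (a,e,a), (a,e,b), (a,e,d), (a,e,f), (b,c,a), (b,c,b), … and 26 more.
Total: 38.

38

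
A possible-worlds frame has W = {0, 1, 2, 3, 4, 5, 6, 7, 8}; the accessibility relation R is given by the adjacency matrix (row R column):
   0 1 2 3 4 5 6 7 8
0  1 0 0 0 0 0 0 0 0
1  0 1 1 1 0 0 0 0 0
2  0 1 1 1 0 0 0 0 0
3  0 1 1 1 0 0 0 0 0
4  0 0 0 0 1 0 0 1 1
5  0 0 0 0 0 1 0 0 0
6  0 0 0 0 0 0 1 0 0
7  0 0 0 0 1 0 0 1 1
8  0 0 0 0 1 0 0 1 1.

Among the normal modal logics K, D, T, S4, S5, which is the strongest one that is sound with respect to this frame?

Serial (axiom D): yes — every world has a successor (e.g. 0 R 0).
Reflexive (axiom T): yes — every world is R-related to itself.
Transitive (axiom 4): yes — every two-step R-path is closed by a direct edge.
Euclidean (axiom 5): yes — any two successors of a common world are R-related.
So F validates K, D, T, S4, S5. The strongest is S5.

S5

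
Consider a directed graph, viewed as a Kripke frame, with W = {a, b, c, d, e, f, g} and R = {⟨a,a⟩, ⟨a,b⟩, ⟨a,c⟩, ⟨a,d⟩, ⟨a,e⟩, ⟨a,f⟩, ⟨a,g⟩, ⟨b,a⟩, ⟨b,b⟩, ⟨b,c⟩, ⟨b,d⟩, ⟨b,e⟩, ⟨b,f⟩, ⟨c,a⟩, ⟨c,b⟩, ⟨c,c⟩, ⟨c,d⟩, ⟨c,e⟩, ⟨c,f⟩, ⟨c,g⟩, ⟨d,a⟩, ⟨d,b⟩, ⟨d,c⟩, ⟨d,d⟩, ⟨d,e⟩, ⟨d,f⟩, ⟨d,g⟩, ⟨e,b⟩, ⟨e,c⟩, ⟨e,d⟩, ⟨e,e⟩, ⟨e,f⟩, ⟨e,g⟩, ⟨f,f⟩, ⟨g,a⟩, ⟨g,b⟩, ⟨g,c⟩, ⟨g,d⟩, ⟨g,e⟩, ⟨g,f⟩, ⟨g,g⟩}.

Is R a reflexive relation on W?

Reflexive: yes — every world is R-related to itself.

Yes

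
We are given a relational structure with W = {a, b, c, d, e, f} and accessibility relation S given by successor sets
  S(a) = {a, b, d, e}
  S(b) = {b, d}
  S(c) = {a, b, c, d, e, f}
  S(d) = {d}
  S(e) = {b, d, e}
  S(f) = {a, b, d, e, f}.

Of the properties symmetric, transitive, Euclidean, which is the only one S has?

transitive

Symmetric: no — a S b but not b S a.
Transitive: yes — every two-step S-path is closed by a direct edge.
Euclidean: no — a S b and a S e, but not b S e.
Only transitive holds.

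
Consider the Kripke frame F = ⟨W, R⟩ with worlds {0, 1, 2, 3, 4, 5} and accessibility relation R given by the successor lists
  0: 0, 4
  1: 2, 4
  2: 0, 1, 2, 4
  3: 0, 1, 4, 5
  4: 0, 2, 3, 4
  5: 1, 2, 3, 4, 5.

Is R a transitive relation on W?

No

Transitive: no — 0 R 4 and 4 R 2, but not 0 R 2.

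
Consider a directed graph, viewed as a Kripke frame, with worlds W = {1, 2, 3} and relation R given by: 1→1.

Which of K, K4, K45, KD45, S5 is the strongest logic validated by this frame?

K45

Transitive (axiom 4): yes — every two-step R-path is closed by a direct edge.
Euclidean (axiom 5): yes — any two successors of a common world are R-related.
Serial (axiom D): no — 2 has no R-successor.
Reflexive (axiom T): no — 2 is not related to itself.
So F validates K, K4, K45; KD45 would additionally require R to be serial. The strongest is K45.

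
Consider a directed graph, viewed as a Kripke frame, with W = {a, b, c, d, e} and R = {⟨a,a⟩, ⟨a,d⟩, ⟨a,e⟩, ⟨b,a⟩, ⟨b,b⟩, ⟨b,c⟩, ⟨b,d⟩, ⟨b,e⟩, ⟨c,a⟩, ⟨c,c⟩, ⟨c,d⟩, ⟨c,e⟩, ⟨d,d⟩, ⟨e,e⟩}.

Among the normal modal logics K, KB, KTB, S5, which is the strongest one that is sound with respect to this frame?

Symmetric (axiom B): no — a R d but not d R a.
Reflexive (axiom T): yes — every world is R-related to itself.
Euclidean (axiom 5): no — a R d and a R e, but not d R e.
So F validates K; KB would additionally require R to be symmetric. The strongest is K.

K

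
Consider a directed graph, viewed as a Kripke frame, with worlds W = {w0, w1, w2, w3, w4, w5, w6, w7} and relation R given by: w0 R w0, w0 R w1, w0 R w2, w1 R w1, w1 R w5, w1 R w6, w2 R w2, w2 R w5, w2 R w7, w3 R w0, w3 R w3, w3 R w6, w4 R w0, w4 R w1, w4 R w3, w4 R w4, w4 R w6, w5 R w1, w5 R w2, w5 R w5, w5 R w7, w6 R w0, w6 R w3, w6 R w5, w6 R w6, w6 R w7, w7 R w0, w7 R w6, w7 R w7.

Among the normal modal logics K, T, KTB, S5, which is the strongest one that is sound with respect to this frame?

T

Reflexive (axiom T): yes — every world is R-related to itself.
Symmetric (axiom B): no — w0 R w1 but not w1 R w0.
Euclidean (axiom 5): no — w0 R w1 and w0 R w2, but not w1 R w2.
So F validates K, T; KTB would additionally require R to be symmetric. The strongest is T.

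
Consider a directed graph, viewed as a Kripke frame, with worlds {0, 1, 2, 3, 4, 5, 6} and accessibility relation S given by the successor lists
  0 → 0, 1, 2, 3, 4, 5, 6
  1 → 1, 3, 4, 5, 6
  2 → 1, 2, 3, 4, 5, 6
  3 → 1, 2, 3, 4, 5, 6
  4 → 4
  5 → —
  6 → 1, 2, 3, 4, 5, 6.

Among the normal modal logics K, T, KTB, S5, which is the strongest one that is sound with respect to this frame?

K

Reflexive (axiom T): no — 5 is not related to itself.
Symmetric (axiom B): no — 0 S 1 but not 1 S 0.
Euclidean (axiom 5): no — 0 S 1 and 0 S 2, but not 1 S 2.
So F validates K; T would additionally require S to be reflexive. The strongest is K.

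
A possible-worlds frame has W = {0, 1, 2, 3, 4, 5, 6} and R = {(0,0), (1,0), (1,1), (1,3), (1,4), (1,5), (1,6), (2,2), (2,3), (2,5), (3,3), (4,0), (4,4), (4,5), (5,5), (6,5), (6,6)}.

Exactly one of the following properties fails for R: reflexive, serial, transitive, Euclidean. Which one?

Reflexive: yes — every world is R-related to itself.
Serial: yes — every world has a successor (e.g. 0 R 0).
Transitive: yes — every two-step R-path is closed by a direct edge.
Euclidean: no — 1 R 0 and 1 R 3, but not 0 R 3.
Only Euclidean fails.

Euclidean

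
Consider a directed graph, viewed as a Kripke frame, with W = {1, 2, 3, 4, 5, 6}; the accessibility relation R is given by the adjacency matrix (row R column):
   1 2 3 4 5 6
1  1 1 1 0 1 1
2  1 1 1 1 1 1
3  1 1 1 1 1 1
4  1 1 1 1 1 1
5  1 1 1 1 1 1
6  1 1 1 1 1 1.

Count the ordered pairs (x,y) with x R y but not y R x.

Enumerating: (4,1).

1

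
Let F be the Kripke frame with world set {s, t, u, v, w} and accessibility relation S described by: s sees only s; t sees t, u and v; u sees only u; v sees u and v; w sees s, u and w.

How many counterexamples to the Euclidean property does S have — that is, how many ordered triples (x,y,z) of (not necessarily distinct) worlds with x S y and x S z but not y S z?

8

Enumerating: (t,u,t), (t,u,v), (t,v,t), (v,u,v), (w,s,u), (w,s,w), (w,u,s), (w,u,w).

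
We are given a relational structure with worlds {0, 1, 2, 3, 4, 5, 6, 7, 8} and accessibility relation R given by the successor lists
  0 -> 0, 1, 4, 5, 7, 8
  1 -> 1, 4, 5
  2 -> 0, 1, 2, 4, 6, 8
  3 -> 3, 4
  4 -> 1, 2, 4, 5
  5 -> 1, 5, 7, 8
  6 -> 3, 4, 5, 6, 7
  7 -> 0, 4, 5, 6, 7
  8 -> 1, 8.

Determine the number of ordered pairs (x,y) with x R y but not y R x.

Enumerating: (0,1), (0,4), (0,5), (0,8), (2,0), (2,1), (2,6), (2,8), (3,4), (4,5), (5,8), (6,3), (6,4), (6,5), (7,4), (8,1).

16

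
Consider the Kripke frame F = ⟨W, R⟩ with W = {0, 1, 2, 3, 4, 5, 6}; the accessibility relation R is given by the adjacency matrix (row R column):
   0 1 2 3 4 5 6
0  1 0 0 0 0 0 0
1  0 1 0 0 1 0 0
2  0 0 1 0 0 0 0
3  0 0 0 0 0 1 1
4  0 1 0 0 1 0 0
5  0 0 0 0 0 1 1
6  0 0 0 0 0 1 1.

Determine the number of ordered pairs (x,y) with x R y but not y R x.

2

Enumerating: (3,5), (3,6).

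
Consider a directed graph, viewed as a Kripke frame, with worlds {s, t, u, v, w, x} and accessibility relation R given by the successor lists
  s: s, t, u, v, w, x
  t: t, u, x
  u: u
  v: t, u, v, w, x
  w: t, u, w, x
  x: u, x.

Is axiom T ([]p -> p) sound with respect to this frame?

The schema T characterises exactly the reflexive frames.
Reflexive: yes — every world is R-related to itself.

Yes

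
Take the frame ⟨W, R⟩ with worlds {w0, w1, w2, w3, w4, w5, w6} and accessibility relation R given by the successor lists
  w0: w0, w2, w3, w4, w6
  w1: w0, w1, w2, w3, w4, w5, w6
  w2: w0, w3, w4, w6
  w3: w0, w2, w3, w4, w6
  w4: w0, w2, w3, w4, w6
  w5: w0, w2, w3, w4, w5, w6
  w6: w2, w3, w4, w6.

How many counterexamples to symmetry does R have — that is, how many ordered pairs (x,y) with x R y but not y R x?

Enumerating: (w0,w6), (w1,w0), (w1,w2), (w1,w3), (w1,w4), (w1,w5), (w1,w6), (w5,w0), (w5,w2), (w5,w3), (w5,w4), (w5,w6).

12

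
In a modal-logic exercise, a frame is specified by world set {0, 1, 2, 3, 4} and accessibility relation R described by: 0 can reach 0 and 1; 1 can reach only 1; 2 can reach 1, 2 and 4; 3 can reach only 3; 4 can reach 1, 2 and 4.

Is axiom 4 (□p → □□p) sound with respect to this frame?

The schema 4 characterises exactly the transitive frames.
Transitive: yes — every two-step R-path is closed by a direct edge.

Yes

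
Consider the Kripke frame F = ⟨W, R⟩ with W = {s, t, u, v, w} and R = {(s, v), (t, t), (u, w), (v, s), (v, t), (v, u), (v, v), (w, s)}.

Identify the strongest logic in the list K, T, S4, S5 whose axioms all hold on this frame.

Reflexive (axiom T): no — s is not related to itself.
Transitive (axiom 4): no — s R v and v R t, but not s R t.
Euclidean (axiom 5): no — v R s and v R t, but not s R t.
So F validates K; T would additionally require R to be reflexive. The strongest is K.

K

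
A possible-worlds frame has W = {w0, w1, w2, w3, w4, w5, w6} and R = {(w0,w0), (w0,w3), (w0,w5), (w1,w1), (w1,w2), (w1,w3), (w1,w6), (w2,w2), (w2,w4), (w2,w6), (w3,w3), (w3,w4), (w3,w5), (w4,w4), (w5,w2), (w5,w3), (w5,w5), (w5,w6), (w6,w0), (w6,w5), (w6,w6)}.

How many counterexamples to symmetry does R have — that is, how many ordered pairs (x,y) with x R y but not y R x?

10

Enumerating: (w0,w3), (w0,w5), (w1,w2), (w1,w3), (w1,w6), (w2,w4), (w2,w6), (w3,w4), (w5,w2), (w6,w0).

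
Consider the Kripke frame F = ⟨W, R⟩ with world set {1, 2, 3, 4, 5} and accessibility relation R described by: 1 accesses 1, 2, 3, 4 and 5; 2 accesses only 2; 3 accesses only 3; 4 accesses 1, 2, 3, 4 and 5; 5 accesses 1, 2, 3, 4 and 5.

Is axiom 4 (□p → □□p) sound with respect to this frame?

The schema 4 characterises exactly the transitive frames.
Transitive: yes — every two-step R-path is closed by a direct edge.

Yes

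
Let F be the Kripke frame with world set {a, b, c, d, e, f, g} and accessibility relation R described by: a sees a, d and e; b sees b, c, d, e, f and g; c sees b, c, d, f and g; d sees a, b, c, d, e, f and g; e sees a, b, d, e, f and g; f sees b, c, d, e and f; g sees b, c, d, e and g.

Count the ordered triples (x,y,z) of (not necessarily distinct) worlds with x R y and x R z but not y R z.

Enumerating: (b,c,e), (b,e,c), (b,f,g), (b,g,f), (c,f,g), (c,g,f), (d,a,b), (d,a,c), (d,a,f), (d,a,g), (d,b,a), (d,c,a), … and 18 more.
Total: 30.

30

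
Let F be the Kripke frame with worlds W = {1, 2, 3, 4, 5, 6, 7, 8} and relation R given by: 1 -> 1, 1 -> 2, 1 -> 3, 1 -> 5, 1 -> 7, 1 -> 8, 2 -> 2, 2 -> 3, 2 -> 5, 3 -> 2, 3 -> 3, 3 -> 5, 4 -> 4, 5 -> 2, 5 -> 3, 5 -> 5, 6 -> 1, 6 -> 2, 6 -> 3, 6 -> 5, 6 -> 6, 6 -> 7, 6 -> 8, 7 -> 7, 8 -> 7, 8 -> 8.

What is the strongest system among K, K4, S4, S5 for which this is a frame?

Transitive (axiom 4): yes — every two-step R-path is closed by a direct edge.
Reflexive (axiom T): yes — every world is R-related to itself.
Euclidean (axiom 5): no — 1 R 2 and 1 R 7, but not 2 R 7.
So F validates K, K4, S4; S5 would additionally require R to be Euclidean. The strongest is S4.

S4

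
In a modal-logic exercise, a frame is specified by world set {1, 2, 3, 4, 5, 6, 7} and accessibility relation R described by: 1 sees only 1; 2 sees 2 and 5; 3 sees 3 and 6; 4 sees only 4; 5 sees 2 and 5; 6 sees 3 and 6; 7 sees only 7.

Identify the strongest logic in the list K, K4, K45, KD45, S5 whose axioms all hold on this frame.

Transitive (axiom 4): yes — every two-step R-path is closed by a direct edge.
Euclidean (axiom 5): yes — any two successors of a common world are R-related.
Serial (axiom D): yes — every world has a successor (e.g. 1 R 1).
Reflexive (axiom T): yes — every world is R-related to itself.
So F validates K, K4, K45, KD45, S5. The strongest is S5.

S5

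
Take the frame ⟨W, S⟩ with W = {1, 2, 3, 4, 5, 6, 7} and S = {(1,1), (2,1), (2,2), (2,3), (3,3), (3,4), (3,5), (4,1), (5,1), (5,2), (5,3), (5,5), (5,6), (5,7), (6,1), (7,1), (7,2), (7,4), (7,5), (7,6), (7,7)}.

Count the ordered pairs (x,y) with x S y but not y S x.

12

Enumerating: (2,1), (2,3), (3,4), (4,1), (5,1), (5,2), (5,6), (6,1), (7,1), (7,2), (7,4), (7,6).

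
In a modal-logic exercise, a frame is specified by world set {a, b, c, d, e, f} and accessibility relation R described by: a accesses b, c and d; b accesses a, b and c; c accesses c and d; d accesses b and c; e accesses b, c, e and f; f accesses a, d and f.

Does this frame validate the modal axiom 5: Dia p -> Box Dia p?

Axiom 5 corresponds to the accessibility relation being Euclidean.
Euclidean: no — a R b and a R d, but not b R d.

No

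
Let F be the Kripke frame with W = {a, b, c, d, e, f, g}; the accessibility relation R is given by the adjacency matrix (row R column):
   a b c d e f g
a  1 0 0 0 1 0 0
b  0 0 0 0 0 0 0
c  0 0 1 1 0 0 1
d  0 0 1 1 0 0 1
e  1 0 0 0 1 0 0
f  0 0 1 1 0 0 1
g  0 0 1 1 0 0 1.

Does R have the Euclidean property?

Yes

Euclidean: yes — any two successors of a common world are R-related.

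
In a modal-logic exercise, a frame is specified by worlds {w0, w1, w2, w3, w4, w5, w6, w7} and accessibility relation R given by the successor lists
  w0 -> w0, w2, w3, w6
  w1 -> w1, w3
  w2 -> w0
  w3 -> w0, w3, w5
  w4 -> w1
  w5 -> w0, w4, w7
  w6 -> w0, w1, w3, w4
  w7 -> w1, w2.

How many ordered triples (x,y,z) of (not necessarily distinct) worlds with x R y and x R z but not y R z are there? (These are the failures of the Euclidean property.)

31

Enumerating: (w0,w2,w2), (w0,w2,w3), (w0,w2,w6), (w0,w3,w2), (w0,w3,w6), (w0,w6,w2), (w0,w6,w6), (w1,w3,w1), (w3,w0,w5), (w3,w5,w3), (w3,w5,w5), (w5,w0,w4), … and 19 more.
Total: 31.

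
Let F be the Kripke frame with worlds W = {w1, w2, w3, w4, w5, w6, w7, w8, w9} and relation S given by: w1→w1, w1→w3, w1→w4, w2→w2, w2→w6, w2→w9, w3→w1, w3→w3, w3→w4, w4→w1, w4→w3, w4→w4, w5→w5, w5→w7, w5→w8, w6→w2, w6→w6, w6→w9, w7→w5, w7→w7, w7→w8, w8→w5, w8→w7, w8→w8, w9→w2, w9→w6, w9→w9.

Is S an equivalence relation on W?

Reflexive: yes — every world is S-related to itself.
Symmetric: yes — every pair in S has its reverse in S.
Transitive: yes — every two-step S-path is closed by a direct edge.
So S is an equivalence relation.

Yes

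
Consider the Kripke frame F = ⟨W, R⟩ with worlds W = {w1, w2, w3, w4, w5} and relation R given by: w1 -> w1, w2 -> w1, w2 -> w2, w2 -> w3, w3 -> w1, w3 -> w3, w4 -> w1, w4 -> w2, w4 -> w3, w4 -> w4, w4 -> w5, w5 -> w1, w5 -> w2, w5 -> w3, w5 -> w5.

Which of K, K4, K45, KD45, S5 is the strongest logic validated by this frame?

K4

Transitive (axiom 4): yes — every two-step R-path is closed by a direct edge.
Euclidean (axiom 5): no — w2 R w1 and w2 R w3, but not w1 R w3.
Serial (axiom D): yes — every world has a successor (e.g. w1 R w1).
Reflexive (axiom T): yes — every world is R-related to itself.
So F validates K, K4; K45 would additionally require R to be Euclidean. The strongest is K4.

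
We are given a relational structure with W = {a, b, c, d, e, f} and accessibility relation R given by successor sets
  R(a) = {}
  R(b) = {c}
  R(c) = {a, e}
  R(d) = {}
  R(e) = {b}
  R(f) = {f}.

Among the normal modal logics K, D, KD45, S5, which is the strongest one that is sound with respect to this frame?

K

Serial (axiom D): no — a has no R-successor.
Euclidean (axiom 5): no — c R a and c R e, but not a R e.
Transitive (axiom 4): no — b R c and c R a, but not b R a.
Reflexive (axiom T): no — a is not related to itself.
So F validates K; D would additionally require R to be serial. The strongest is K.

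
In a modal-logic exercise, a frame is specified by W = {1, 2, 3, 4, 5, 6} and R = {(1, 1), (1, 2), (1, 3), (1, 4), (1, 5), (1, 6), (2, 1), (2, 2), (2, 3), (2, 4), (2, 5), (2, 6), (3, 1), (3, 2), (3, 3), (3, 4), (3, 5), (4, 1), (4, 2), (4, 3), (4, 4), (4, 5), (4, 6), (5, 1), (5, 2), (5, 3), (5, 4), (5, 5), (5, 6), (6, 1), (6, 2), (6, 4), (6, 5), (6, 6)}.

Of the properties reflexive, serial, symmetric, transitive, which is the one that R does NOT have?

transitive

Reflexive: yes — every world is R-related to itself.
Serial: yes — every world has a successor (e.g. 1 R 1).
Symmetric: yes — every pair in R has its reverse in R.
Transitive: no — 3 R 1 and 1 R 6, but not 3 R 6.
Only transitive fails.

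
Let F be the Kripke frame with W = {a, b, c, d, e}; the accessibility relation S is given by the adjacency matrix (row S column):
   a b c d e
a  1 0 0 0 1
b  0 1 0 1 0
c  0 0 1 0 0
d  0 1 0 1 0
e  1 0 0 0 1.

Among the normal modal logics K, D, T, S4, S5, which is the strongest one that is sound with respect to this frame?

S5

Serial (axiom D): yes — every world has a successor (e.g. a S a).
Reflexive (axiom T): yes — every world is S-related to itself.
Transitive (axiom 4): yes — every two-step S-path is closed by a direct edge.
Euclidean (axiom 5): yes — any two successors of a common world are S-related.
So F validates K, D, T, S4, S5. The strongest is S5.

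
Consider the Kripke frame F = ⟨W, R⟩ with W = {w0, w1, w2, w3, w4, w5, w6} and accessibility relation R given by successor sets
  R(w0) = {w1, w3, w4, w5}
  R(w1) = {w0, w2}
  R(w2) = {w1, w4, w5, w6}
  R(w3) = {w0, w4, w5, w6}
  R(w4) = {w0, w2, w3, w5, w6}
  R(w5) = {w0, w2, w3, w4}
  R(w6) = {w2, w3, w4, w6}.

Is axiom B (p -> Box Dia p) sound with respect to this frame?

The schema B characterises exactly the symmetric frames.
Symmetric: yes — every pair in R has its reverse in R.

Yes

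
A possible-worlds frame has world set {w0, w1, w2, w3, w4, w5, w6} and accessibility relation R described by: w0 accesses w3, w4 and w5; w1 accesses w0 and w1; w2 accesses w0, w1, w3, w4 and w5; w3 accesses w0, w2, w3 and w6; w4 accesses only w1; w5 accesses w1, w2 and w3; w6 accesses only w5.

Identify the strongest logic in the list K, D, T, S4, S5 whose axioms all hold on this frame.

D

Serial (axiom D): yes — every world has a successor (e.g. w0 R w3).
Reflexive (axiom T): no — w0 is not related to itself.
Transitive (axiom 4): no — w0 R w3 and w3 R w2, but not w0 R w2.
Euclidean (axiom 5): no — w0 R w3 and w0 R w4, but not w3 R w4.
So F validates K, D; T would additionally require R to be reflexive. The strongest is D.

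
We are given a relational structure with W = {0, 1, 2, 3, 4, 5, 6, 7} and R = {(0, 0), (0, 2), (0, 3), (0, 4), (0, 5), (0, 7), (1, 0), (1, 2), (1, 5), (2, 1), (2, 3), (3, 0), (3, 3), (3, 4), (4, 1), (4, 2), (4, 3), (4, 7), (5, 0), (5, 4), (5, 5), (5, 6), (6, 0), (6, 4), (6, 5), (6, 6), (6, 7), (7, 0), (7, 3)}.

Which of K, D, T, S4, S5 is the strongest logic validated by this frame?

D

Serial (axiom D): yes — every world has a successor (e.g. 0 R 0).
Reflexive (axiom T): no — 1 is not related to itself.
Transitive (axiom 4): no — 0 R 2 and 2 R 1, but not 0 R 1.
Euclidean (axiom 5): no — 0 R 2 and 0 R 4, but not 2 R 4.
So F validates K, D; T would additionally require R to be reflexive. The strongest is D.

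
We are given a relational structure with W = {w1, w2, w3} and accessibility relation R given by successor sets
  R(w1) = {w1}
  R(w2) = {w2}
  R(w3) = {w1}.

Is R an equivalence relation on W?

No

Reflexive: no — w3 is not related to itself.
Symmetric: no — w3 R w1 but not w1 R w3.
Transitive: yes — every two-step R-path is closed by a direct edge.
So R is not an equivalence relation.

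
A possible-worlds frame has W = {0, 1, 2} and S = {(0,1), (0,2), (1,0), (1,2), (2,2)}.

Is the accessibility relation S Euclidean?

No

Euclidean: no — 0 S 2 and 0 S 1, but not 2 S 1.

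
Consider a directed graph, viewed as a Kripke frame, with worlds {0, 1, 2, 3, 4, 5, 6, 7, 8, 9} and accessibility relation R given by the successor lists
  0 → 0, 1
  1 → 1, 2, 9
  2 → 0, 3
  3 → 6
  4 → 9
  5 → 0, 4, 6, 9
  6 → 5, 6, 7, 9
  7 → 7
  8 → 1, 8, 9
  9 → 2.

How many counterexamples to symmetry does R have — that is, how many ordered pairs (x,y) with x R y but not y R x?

Enumerating: (0,1), (1,2), (1,9), (2,0), (2,3), (3,6), (4,9), (5,0), (5,4), (5,9), (6,7), (6,9), (8,1), (8,9), (9,2).

15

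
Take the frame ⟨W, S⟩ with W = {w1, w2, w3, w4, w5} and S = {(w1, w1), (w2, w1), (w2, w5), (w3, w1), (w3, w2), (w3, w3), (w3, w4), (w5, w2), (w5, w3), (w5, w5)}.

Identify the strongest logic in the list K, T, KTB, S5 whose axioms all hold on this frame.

K

Reflexive (axiom T): no — w2 is not related to itself.
Symmetric (axiom B): no — w2 S w1 but not w1 S w2.
Euclidean (axiom 5): no — w2 S w1 and w2 S w5, but not w1 S w5.
So F validates K; T would additionally require S to be reflexive. The strongest is K.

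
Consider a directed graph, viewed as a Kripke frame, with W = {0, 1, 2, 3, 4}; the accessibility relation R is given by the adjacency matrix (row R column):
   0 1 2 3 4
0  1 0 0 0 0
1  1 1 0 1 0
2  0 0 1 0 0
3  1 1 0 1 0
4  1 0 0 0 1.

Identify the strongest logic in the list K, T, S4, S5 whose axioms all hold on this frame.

Reflexive (axiom T): yes — every world is R-related to itself.
Transitive (axiom 4): yes — every two-step R-path is closed by a direct edge.
Euclidean (axiom 5): no — 1 R 0 and 1 R 3, but not 0 R 3.
So F validates K, T, S4; S5 would additionally require R to be Euclidean. The strongest is S4.

S4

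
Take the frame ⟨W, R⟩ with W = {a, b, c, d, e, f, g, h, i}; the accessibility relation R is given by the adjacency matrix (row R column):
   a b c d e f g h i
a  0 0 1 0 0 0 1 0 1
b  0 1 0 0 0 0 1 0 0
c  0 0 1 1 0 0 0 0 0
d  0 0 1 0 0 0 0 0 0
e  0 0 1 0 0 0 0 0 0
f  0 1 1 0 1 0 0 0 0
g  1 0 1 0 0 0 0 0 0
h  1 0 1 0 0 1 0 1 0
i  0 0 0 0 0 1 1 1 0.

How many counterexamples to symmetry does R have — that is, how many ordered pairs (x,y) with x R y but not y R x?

14

Enumerating: (a,c), (a,i), (b,g), (e,c), (f,b), (f,c), (f,e), (g,c), (h,a), (h,c), (h,f), (i,f), (i,g), (i,h).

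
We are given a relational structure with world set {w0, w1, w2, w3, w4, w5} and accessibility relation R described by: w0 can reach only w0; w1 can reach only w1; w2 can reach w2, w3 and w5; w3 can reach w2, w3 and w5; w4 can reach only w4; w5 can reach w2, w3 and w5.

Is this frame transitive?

Yes

Transitive: yes — every two-step R-path is closed by a direct edge.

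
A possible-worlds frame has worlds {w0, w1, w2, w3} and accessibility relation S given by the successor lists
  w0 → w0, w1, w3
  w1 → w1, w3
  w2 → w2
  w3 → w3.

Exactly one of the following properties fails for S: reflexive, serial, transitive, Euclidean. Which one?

Reflexive: yes — every world is S-related to itself.
Serial: yes — every world has a successor (e.g. w0 S w0).
Transitive: yes — every two-step S-path is closed by a direct edge.
Euclidean: no — w0 S w3 and w0 S w1, but not w3 S w1.
Only Euclidean fails.

Euclidean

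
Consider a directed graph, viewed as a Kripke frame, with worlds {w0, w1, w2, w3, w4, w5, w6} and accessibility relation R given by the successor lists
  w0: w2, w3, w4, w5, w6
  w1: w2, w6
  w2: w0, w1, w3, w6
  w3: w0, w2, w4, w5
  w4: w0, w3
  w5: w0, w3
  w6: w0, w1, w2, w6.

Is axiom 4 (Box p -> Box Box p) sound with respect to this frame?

The schema 4 characterises exactly the transitive frames.
Transitive: no — w0 R w2 and w2 R w1, but not w0 R w1.

No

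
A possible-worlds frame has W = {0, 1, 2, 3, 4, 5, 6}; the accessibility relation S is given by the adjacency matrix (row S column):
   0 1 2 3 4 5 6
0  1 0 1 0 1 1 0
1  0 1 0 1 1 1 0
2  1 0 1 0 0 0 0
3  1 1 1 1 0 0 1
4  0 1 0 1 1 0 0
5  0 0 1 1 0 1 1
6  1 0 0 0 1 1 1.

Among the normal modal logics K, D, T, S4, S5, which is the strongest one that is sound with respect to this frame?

Serial (axiom D): yes — every world has a successor (e.g. 0 S 0).
Reflexive (axiom T): yes — every world is S-related to itself.
Transitive (axiom 4): no — 0 S 4 and 4 S 1, but not 0 S 1.
Euclidean (axiom 5): no — 0 S 2 and 0 S 4, but not 2 S 4.
So F validates K, D, T; S4 would additionally require S to be transitive. The strongest is T.

T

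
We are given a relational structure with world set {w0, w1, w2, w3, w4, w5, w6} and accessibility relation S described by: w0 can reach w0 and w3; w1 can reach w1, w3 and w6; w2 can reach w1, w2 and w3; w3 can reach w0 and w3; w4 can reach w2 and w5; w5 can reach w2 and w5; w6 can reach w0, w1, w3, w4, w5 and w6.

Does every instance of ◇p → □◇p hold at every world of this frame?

No

The schema 5 characterises exactly the Euclidean frames.
Euclidean: no — w1 S w3 and w1 S w6, but not w3 S w6.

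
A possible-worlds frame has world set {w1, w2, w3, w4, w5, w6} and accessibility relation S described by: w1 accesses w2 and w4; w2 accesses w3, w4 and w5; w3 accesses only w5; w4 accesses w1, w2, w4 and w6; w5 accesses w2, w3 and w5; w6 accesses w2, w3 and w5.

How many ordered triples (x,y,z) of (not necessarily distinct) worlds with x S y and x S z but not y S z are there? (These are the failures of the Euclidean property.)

Enumerating: (w1,w2,w2), (w2,w3,w3), (w2,w3,w4), (w2,w4,w3), (w2,w4,w5), (w2,w5,w4), (w4,w1,w1), (w4,w1,w6), (w4,w2,w1), (w4,w2,w2), (w4,w2,w6), (w4,w6,w1), … and 8 more.
Total: 20.

20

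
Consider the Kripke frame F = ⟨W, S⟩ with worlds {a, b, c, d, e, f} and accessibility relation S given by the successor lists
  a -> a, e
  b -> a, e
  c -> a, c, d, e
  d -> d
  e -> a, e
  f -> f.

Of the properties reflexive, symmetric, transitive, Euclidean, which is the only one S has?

transitive

Reflexive: no — b is not related to itself.
Symmetric: no — b S a but not a S b.
Transitive: yes — every two-step S-path is closed by a direct edge.
Euclidean: no — c S a and c S d, but not a S d.
Only transitive holds.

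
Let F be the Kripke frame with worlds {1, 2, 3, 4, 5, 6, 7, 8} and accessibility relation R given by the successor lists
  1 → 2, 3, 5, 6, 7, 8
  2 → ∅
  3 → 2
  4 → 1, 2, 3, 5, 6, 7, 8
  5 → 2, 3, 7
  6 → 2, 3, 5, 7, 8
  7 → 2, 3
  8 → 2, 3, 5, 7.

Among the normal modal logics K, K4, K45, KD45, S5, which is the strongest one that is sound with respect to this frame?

Transitive (axiom 4): yes — every two-step R-path is closed by a direct edge.
Euclidean (axiom 5): no — 1 R 2 and 1 R 3, but not 2 R 3.
Serial (axiom D): no — 2 has no R-successor.
Reflexive (axiom T): no — 1 is not related to itself.
So F validates K, K4; K45 would additionally require R to be Euclidean. The strongest is K4.

K4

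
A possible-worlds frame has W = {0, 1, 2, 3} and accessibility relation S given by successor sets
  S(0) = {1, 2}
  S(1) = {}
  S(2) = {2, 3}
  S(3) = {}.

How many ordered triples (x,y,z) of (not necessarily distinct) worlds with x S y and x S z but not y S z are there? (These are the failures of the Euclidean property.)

5

Enumerating: (0,1,1), (0,1,2), (0,2,1), (2,3,2), (2,3,3).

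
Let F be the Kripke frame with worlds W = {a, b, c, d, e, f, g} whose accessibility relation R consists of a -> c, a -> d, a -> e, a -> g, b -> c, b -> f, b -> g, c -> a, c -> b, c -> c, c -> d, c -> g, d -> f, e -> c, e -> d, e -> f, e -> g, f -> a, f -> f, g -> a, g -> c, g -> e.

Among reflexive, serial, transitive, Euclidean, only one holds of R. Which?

serial

Reflexive: no — a is not related to itself.
Serial: yes — every world has a successor (e.g. a R c).
Transitive: no — a R c and c R b, but not a R b.
Euclidean: no — a R c and a R e, but not c R e.
Only serial holds.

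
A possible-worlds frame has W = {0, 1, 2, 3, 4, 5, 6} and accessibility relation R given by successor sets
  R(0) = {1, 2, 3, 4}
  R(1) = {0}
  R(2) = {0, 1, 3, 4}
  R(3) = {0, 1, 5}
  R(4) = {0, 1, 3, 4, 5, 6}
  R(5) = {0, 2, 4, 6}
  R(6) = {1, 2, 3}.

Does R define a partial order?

No

Reflexive: no — 0 is not related to itself.
Transitive: no — 0 R 3 and 3 R 5, but not 0 R 5.
Antisymmetric: no — 0 R 1 and 1 R 0 with 0 ≠ 1.
So R is not a partial order.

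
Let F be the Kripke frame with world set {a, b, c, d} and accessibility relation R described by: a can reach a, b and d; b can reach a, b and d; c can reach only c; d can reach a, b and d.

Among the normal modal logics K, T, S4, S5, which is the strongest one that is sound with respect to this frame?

S5

Reflexive (axiom T): yes — every world is R-related to itself.
Transitive (axiom 4): yes — every two-step R-path is closed by a direct edge.
Euclidean (axiom 5): yes — any two successors of a common world are R-related.
So F validates K, T, S4, S5. The strongest is S5.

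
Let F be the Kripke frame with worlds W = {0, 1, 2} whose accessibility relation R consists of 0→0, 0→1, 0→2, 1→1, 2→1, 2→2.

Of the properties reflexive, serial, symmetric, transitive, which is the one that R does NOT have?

symmetric

Reflexive: yes — every world is R-related to itself.
Serial: yes — every world has a successor (e.g. 0 R 0).
Symmetric: no — 0 R 1 but not 1 R 0.
Transitive: yes — every two-step R-path is closed by a direct edge.
Only symmetric fails.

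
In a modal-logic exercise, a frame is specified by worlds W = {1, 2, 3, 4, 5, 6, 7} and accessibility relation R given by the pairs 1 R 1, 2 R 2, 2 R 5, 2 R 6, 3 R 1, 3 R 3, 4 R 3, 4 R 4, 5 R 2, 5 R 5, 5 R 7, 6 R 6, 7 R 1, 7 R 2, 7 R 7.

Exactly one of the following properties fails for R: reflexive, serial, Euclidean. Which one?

Reflexive: yes — every world is R-related to itself.
Serial: yes — every world has a successor (e.g. 1 R 1).
Euclidean: no — 2 R 5 and 2 R 6, but not 5 R 6.
Only Euclidean fails.

Euclidean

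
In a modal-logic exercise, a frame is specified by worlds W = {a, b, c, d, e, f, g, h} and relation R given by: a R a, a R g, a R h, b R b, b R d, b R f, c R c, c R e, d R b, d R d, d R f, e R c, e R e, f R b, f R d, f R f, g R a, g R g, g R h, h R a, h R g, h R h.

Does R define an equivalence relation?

Yes

Reflexive: yes — every world is R-related to itself.
Symmetric: yes — every pair in R has its reverse in R.
Transitive: yes — every two-step R-path is closed by a direct edge.
So R is an equivalence relation.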